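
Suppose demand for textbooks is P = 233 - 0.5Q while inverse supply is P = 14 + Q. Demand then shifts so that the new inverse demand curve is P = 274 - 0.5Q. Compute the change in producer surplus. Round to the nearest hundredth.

Initial equilibrium: Q_0 = 146, P_0 = 160; CS_0 = (1/2)(146)(73) = 5329, PS_0 = (1/2)(146)(146) = 10658.
New equilibrium: 274 - 0.5Q = 14 + Q gives Q_1 = 173.3333, P_1 = 187.3333; CS_1 = 7511.1111, PS_1 = 15022.2222.
Change in producer surplus = 15022.2222 - 10658 = 4364.2222.

4364.22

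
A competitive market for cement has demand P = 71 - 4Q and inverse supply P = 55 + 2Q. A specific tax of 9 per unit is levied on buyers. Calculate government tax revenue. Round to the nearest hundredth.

Pre-tax equilibrium: 71 - 4Q = 55 + 2Q gives Q* = 2.6667, P* = 60.3333.
With the tax, buyers' net willingness to pay falls by 9: (71 - 9) - 4Q = 55 + 2Q, so Q_t = 1.1667. Buyers pay P_b = 66.3333; sellers receive P_s = P_b - 9 = 57.3333.
Tax revenue = t x Q_t = 9 x 1.1667 = 10.5.

10.50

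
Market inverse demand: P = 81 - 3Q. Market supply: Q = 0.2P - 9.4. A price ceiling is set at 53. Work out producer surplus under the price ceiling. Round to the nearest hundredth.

Rewriting supply in inverse form: P = 47 + 5Q.
Free-market equilibrium: 81 - 3Q = 47 + 5Q gives Q* = 4.25, P* = 68.25.
At the ceiling price 53, quantity supplied is (53 - 47)/5 = 1.2; supply is the short side, so Q = 1.2 trades at P = 53.
PS is the triangle above supply below 53: (1/2)(1.2)(53 - 47) = 3.6.

3.60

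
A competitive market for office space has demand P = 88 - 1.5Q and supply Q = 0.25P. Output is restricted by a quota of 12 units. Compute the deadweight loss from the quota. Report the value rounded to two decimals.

44.00

Rewriting supply in inverse form: P = 4Q.
Unrestricted equilibrium: Q* = (88 - 0)/(1.5 + 4) = 16.
At Q = 12 the demand price is 88 - 1.5(12) = 70 and the supply price is 0 + 4(12) = 48.
Deadweight loss is the triangle between the curves from 12 to 16: (1/2)(70 - 48)(16 - 12) = 44.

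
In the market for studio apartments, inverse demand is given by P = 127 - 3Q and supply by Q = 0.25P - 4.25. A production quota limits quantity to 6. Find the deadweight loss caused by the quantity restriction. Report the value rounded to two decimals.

Rewriting supply in inverse form: P = 17 + 4Q.
Without the quota, 127 - 3Q = 17 + 4Q gives Q* = 15.7143.
At Q = 6 the demand price is 127 - 3(6) = 109 and the supply price is 17 + 4(6) = 41.
DWL = (1/2)(gap between curves at 6) x (Q* - 6) = (1/2)(68)(9.7143) = 330.2857.

330.29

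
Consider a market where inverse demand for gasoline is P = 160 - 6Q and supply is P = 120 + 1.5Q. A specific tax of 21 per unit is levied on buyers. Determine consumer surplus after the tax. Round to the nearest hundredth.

Pre-tax equilibrium: 160 - 6Q = 120 + 1.5Q gives Q* = 5.3333, P* = 128.
With the tax, buyers' net willingness to pay falls by 21: (160 - 21) - 6Q = 120 + 1.5Q, so Q_t = 2.5333. Buyers pay P_b = 144.8; sellers receive P_s = P_b - 21 = 123.8.
CS = (1/2)(Q_t)(160 - P_b) = (1/2)(2.5333)(15.2) = 19.2533.

19.25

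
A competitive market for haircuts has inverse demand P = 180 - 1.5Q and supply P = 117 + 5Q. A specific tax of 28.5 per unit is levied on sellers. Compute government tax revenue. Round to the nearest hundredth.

151.27

Without the tax, 180 - 1.5Q = 117 + 5Q so Q* = 9.6923 and P* = 165.4615.
With the tax, sellers need 28.5 more per unit: 180 - 1.5Q = 117 + 5Q + 28.5, so Q_t = 5.3077. Buyers pay P_b = 172.0385; sellers receive P_s = P_b - 28.5 = 143.5385.
Tax revenue = t x Q_t = 28.5 x 5.3077 = 151.2692.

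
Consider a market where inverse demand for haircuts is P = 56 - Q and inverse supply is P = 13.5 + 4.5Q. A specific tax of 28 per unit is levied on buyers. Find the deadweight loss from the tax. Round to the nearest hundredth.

71.27

Without the tax, 56 - Q = 13.5 + 4.5Q so Q* = 7.7273 and P* = 48.2727.
With the tax, buyers' net willingness to pay falls by 28: (56 - 28) - Q = 13.5 + 4.5Q, so Q_t = 2.6364. Buyers pay P_b = 53.3636; sellers receive P_s = P_b - 28 = 25.3636.
The welfare triangle lost has base Q* - Q_t = 5.0909 and height t = 28, so DWL = (1/2)(5.0909)(28) = 71.2727.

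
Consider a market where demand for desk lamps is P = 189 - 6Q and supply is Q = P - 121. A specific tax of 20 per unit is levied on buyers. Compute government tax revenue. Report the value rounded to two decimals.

Rewriting supply in inverse form: P = 121 + Q.
Pre-tax equilibrium: 189 - 6Q = 121 + Q gives Q* = 9.7143, P* = 130.7143.
With the tax, buyers' net willingness to pay falls by 20: (189 - 20) - 6Q = 121 + Q, so Q_t = 6.8571. Buyers pay P_b = 147.8571; sellers receive P_s = P_b - 20 = 127.8571.
Revenue is the tax times quantity traded: 20 x 6.8571 = 137.1429.

137.14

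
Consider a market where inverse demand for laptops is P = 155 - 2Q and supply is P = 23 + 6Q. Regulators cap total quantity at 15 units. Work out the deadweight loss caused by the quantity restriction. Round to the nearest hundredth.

Unrestricted equilibrium: Q* = (155 - 23)/(2 + 6) = 16.5.
At Q = 15 the demand price is 155 - 2(15) = 125 and the supply price is 23 + 6(15) = 113.
DWL = (1/2)(gap between curves at 15) x (Q* - 15) = (1/2)(12)(1.5) = 9.

9.00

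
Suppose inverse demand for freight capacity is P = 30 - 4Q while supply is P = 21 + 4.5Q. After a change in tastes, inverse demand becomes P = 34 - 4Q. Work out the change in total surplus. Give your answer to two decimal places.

5.18

Initial equilibrium: Q_0 = 1.0588, P_0 = 25.7647; CS_0 = (1/2)(1.0588)(4.2353) = 2.2422, PS_0 = (1/2)(1.0588)(4.7647) = 2.5225.
New equilibrium: 34 - 4Q = 21 + 4.5Q gives Q_1 = 1.5294, P_1 = 27.8824; CS_1 = 4.6782, PS_1 = 5.263.
Change in total surplus = (4.6782 + 5.263) - (2.2422 + 2.5225) = 5.1765.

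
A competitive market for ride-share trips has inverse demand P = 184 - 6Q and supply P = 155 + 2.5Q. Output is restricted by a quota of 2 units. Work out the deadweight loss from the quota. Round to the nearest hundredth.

8.47

Without the quota, 184 - 6Q = 155 + 2.5Q gives Q* = 3.4118.
At Q = 2 the demand price is 184 - 6(2) = 172 and the supply price is 155 + 2.5(2) = 160.
DWL = (1/2)(gap between curves at 2) x (Q* - 2) = (1/2)(12)(1.4118) = 8.4706.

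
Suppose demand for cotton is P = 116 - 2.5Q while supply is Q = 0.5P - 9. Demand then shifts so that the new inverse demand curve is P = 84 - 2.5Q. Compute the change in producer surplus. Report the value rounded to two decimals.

-259.16

Rewriting supply in inverse form: P = 18 + 2Q.
Initial equilibrium: Q_0 = 21.7778, P_0 = 61.5556; CS_0 = (1/2)(21.7778)(54.4444) = 592.8395, PS_0 = (1/2)(21.7778)(43.5556) = 474.2716.
New equilibrium: 84 - 2.5Q = 18 + 2Q gives Q_1 = 14.6667, P_1 = 47.3333; CS_1 = 268.8889, PS_1 = 215.1111.
Change in producer surplus = 215.1111 - 474.2716 = -259.1605.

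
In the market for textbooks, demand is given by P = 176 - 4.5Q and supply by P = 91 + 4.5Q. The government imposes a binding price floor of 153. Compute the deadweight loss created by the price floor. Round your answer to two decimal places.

Free-market equilibrium: 176 - 4.5Q = 91 + 4.5Q gives Q* = 9.4444, P* = 133.5.
At the floor price 153, quantity demanded is (176 - 153)/4.5 = 5.1111; demand is the short side, so Q = 5.1111 trades at P = 153.
The lost-trades triangle has base Q* - 5.1111 = 4.3333 and height equal to the gap between the curves at Q = 5.1111, which is 153 - 114 = 39. DWL = (1/2)(4.3333)(39) = 84.5.

84.50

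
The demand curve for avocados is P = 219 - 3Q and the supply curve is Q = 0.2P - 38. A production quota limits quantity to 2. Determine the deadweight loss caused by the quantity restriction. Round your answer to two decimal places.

Rewriting supply in inverse form: P = 190 + 5Q.
Without the quota, 219 - 3Q = 190 + 5Q gives Q* = 3.625.
At Q = 2 the demand price is 219 - 3(2) = 213 and the supply price is 190 + 5(2) = 200.
DWL = (1/2)(gap between curves at 2) x (Q* - 2) = (1/2)(13)(1.625) = 10.5625.

10.56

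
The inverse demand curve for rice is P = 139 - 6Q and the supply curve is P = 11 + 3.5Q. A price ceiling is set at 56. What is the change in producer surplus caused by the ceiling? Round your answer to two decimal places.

Free-market equilibrium: 139 - 6Q = 11 + 3.5Q gives Q* = 13.4737, P* = 58.1579.
At P = 56, sellers supply (56 - 11)/3.5 = 12.8571 while buyers want more, so the quantity traded is 12.8571 at price 56.
PS goes from (1/2)(13.4737)(47.1579) = 317.6953 to 289.2857 (computed as (56 - 11)(12.8571) - (1/2)(3.5)(12.8571)^2), a change of -28.4096.

-28.41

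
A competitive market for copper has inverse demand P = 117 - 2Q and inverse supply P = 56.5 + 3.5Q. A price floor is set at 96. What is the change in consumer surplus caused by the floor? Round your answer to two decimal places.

-10.75

Without the control, 117 - 2Q = 56.5 + 3.5Q so Q* = 11 and P* = 95.
At P = 96, buyers demand (117 - 96)/2 = 10.5 while sellers would supply more, so the quantity traded is 10.5 at price 96.
CS goes from (1/2)(11)(22) = 121 to 110.25 (computed as (117 - 96)(10.5) - (1/2)(2)(10.5)^2), a change of -10.75.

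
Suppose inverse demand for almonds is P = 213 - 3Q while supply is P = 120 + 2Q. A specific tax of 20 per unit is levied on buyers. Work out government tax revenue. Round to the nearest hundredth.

292.00

Without the tax, 213 - 3Q = 120 + 2Q so Q* = 18.6 and P* = 157.2.
With the tax, buyers' net willingness to pay falls by 20: (213 - 20) - 3Q = 120 + 2Q, so Q_t = 14.6. Buyers pay P_b = 169.2; sellers receive P_s = P_b - 20 = 149.2.
Tax revenue = t x Q_t = 20 x 14.6 = 292.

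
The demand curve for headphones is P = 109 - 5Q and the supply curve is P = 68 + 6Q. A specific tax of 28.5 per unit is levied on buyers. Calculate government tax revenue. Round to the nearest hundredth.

Pre-tax equilibrium: 109 - 5Q = 68 + 6Q gives Q* = 3.7273, P* = 90.3636.
A tax on buyers shifts demand down by 28.5: (109 - 28.5) - 5Q = 68 + 6Q, so Q_t = 1.1364. Buyers pay P_b = 103.3182; sellers receive P_s = P_b - 28.5 = 74.8182.
Revenue is the tax times quantity traded: 28.5 x 1.1364 = 32.3864.

32.39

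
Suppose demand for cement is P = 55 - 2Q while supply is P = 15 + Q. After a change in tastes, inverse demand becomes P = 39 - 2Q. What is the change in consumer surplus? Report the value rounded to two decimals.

-113.78

Initial equilibrium: Q_0 = 13.3333, P_0 = 28.3333; CS_0 = (1/2)(13.3333)(26.6667) = 177.7778, PS_0 = (1/2)(13.3333)(13.3333) = 88.8889.
New equilibrium: 39 - 2Q = 15 + Q gives Q_1 = 8, P_1 = 23; CS_1 = 64, PS_1 = 32.
Change in consumer surplus = 64 - 177.7778 = -113.7778.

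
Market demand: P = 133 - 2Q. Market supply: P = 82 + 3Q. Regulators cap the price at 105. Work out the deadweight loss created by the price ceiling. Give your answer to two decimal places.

Free-market equilibrium: 133 - 2Q = 82 + 3Q gives Q* = 10.2, P* = 112.6.
At P = 105, sellers supply (105 - 82)/3 = 7.6667 while buyers want more, so the quantity traded is 7.6667 at price 105.
At Q = 7.6667 the demand price is 117.6667 and the supply price is 105. Deadweight loss is the triangle between the curves from 7.6667 to 10.2: (1/2)(117.6667 - 105)(10.2 - 7.6667) = 16.0444.

16.04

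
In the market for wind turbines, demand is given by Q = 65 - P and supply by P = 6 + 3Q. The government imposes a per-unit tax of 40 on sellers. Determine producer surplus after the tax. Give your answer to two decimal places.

33.84

Rewriting demand in inverse form: P = 65 - Q.
Pre-tax equilibrium: 65 - Q = 6 + 3Q gives Q* = 14.75, P* = 50.25.
With the tax, sellers need 40 more per unit: 65 - Q = 6 + 3Q + 40, so Q_t = 4.75. Buyers pay P_b = 60.25; sellers receive P_s = P_b - 40 = 20.25.
Producer surplus is the triangle above supply below P_s: (1/2)(4.75)(20.25 - 6) = 33.8438.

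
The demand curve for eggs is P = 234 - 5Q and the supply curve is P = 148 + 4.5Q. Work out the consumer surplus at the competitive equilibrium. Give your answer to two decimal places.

Set 234 - 5Q = 148 + 4.5Q, which gives 86 = 9.5Q, so Q* = 9.0526 and P* = 234 - 5(9.0526) = 188.7368.
The demand choke price is 234, so CS = (1/2)(Q*)(234 - P*) = (1/2)(9.0526)(45.2632) = 204.8753.

204.88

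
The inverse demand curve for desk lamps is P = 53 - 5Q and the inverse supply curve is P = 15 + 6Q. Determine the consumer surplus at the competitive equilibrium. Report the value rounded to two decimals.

29.83

Equilibrium: 53 - 5Q = 15 + 6Q, so Q* = 3.4545 and P* = 35.7273.
CS is the area between the demand curve and P* from 0 to Q*: (1/2)(3.4545)(17.2727) = 29.8347.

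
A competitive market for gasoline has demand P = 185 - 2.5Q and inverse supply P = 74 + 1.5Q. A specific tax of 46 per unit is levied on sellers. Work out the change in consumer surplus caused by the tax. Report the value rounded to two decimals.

Pre-tax equilibrium: 185 - 2.5Q = 74 + 1.5Q gives Q* = 27.75, P* = 115.625.
A tax on sellers shifts supply up by 46: 185 - 2.5Q = 74 + 1.5Q + 46, so Q_t = 16.25. Buyers pay P_b = 144.375; sellers receive P_s = P_b - 46 = 98.375.
Consumers lose the trapezoid between P* and P_b out to Q_t plus the triangle from Q_t to Q*: change in CS = 330.0781 - 962.5781 = -632.5.

-632.50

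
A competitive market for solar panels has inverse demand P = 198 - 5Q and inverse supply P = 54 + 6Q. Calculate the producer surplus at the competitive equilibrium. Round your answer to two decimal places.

514.12

Setting demand equal to supply, 144 = 11Q, so Q* = 13.0909 and P* = 132.5455.
PS is the area between P* and the supply curve from 0 to Q*: (1/2)(13.0909)(78.5455) = 514.1157.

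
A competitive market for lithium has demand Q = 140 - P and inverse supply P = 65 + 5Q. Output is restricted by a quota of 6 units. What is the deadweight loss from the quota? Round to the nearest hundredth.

Rewriting demand in inverse form: P = 140 - Q.
Without the quota, 140 - Q = 65 + 5Q gives Q* = 12.5.
At Q = 6 the demand price is 140 - (6) = 134 and the supply price is 65 + 5(6) = 95.
DWL = (1/2)(gap between curves at 6) x (Q* - 6) = (1/2)(39)(6.5) = 126.75.

126.75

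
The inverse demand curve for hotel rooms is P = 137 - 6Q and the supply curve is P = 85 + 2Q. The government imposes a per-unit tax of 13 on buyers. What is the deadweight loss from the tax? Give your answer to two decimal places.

10.56

Without the tax, 137 - 6Q = 85 + 2Q so Q* = 6.5 and P* = 98.
A tax on buyers shifts demand down by 13: (137 - 13) - 6Q = 85 + 2Q, so Q_t = 4.875. Buyers pay P_b = 107.75; sellers receive P_s = P_b - 13 = 94.75.
The welfare triangle lost has base Q* - Q_t = 1.625 and height t = 13, so DWL = (1/2)(1.625)(13) = 10.5625.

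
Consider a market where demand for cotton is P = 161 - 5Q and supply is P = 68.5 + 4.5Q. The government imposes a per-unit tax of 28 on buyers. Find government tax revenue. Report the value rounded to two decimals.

190.11

Pre-tax equilibrium: 161 - 5Q = 68.5 + 4.5Q gives Q* = 9.7368, P* = 112.3158.
With the tax, buyers' net willingness to pay falls by 28: (161 - 28) - 5Q = 68.5 + 4.5Q, so Q_t = 6.7895. Buyers pay P_b = 127.0526; sellers receive P_s = P_b - 28 = 99.0526.
Tax revenue = t x Q_t = 28 x 6.7895 = 190.1053.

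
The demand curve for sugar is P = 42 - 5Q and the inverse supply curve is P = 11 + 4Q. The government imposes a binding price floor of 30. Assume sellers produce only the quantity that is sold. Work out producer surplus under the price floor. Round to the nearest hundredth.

34.08

Free-market equilibrium: 42 - 5Q = 11 + 4Q gives Q* = 3.4444, P* = 24.7778.
At the floor price 30, quantity demanded is (42 - 30)/5 = 2.4; demand is the short side, so Q = 2.4 trades at P = 30.
The supply price at Q = 2.4 is 20.6. PS is the trapezoid between 30 and supply over [0, 2.4]: (1/2)[(30 - 11) + (30 - 20.6)](2.4) = 34.08.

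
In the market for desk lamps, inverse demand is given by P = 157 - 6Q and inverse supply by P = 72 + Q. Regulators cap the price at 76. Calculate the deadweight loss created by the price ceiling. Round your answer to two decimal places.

232.07

Without the control, 157 - 6Q = 72 + Q so Q* = 12.1429 and P* = 84.1429.
At P = 76, sellers supply (76 - 72)/1 = 4 while buyers want more, so the quantity traded is 4 at price 76.
The lost-trades triangle has base Q* - 4 = 8.1429 and height equal to the gap between the curves at Q = 4, which is 133 - 76 = 57. DWL = (1/2)(8.1429)(57) = 232.0714.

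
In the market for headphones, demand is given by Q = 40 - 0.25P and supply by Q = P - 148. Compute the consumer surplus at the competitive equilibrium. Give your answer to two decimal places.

Rewriting demand in inverse form: P = 160 - 4Q.
Rewriting supply in inverse form: P = 148 + Q.
Set 160 - 4Q = 148 + Q, which gives 12 = 5Q, so Q* = 2.4 and P* = 160 - 4(2.4) = 150.4.
Consumer surplus is the triangle under demand above P*: (1/2)(2.4)(160 - 150.4) = (1/2)(2.4)(9.6) = 11.52.

11.52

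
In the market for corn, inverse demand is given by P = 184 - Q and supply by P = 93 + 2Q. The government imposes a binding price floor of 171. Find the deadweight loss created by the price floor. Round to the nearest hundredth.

Without the control, 184 - Q = 93 + 2Q so Q* = 30.3333 and P* = 153.6667.
At the floor price 171, quantity demanded is (184 - 171)/1 = 13; demand is the short side, so Q = 13 trades at P = 171.
The lost-trades triangle has base Q* - 13 = 17.3333 and height equal to the gap between the curves at Q = 13, which is 171 - 119 = 52. DWL = (1/2)(17.3333)(52) = 450.6667.

450.67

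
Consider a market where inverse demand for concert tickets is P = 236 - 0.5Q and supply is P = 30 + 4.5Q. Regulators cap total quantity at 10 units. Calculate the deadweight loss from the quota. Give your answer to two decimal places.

2433.60

Unrestricted equilibrium: Q* = (236 - 30)/(0.5 + 4.5) = 41.2.
At Q = 10 the demand price is 236 - 0.5(10) = 231 and the supply price is 30 + 4.5(10) = 75.
DWL = (1/2)(gap between curves at 10) x (Q* - 10) = (1/2)(156)(31.2) = 2433.6.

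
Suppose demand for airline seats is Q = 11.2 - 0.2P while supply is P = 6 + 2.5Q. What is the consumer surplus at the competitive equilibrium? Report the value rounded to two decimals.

111.11

Rewriting demand in inverse form: P = 56 - 5Q.
Setting demand equal to supply, 50 = 7.5Q, so Q* = 6.6667 and P* = 22.6667.
Consumer surplus is the triangle under demand above P*: (1/2)(6.6667)(56 - 22.6667) = (1/2)(6.6667)(33.3333) = 111.1111.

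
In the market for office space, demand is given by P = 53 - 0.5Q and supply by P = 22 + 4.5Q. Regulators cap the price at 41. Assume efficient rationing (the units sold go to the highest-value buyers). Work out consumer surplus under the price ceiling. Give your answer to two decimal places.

Without the control, 53 - 0.5Q = 22 + 4.5Q so Q* = 6.2 and P* = 49.9.
At the ceiling price 41, quantity supplied is (41 - 22)/4.5 = 4.2222; supply is the short side, so Q = 4.2222 trades at P = 41.
The demand price at Q = 4.2222 is 50.8889. CS is the trapezoid between demand and 41 over [0, 4.2222]: (1/2)[(53 - 41) + (50.8889 - 41)](4.2222) = 46.2099.

46.21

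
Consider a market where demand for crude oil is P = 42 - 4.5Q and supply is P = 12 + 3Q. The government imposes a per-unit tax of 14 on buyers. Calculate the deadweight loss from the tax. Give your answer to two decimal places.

13.07

Without the tax, 42 - 4.5Q = 12 + 3Q so Q* = 4 and P* = 24.
A tax on buyers shifts demand down by 14: (42 - 14) - 4.5Q = 12 + 3Q, so Q_t = 2.1333. Buyers pay P_b = 32.4; sellers receive P_s = P_b - 14 = 18.4.
The welfare triangle lost has base Q* - Q_t = 1.8667 and height t = 14, so DWL = (1/2)(1.8667)(14) = 13.0667.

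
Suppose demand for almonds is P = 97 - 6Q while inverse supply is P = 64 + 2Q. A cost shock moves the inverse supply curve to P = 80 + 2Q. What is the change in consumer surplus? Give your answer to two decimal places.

-37.50

Initial equilibrium: Q_0 = 4.125, P_0 = 72.25; CS_0 = (1/2)(4.125)(24.75) = 51.0469, PS_0 = (1/2)(4.125)(8.25) = 17.0156.
New equilibrium: 97 - 6Q = 80 + 2Q gives Q_1 = 2.125, P_1 = 84.25; CS_1 = 13.5469, PS_1 = 4.5156.
Change in consumer surplus = 13.5469 - 51.0469 = -37.5.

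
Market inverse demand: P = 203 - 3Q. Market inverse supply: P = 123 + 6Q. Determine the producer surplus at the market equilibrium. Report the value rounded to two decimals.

Set 203 - 3Q = 123 + 6Q, which gives 80 = 9Q, so Q* = 8.8889 and P* = 203 - 3(8.8889) = 176.3333.
The supply curve's price intercept is 123, so PS = (1/2)(Q*)(P* - 123) = (1/2)(8.8889)(53.3333) = 237.037.

237.04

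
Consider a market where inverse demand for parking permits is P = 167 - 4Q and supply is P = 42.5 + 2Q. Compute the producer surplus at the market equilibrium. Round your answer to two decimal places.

430.56

Equilibrium: 167 - 4Q = 42.5 + 2Q, so Q* = 20.75 and P* = 84.
PS is the area between P* and the supply curve from 0 to Q*: (1/2)(20.75)(41.5) = 430.5625.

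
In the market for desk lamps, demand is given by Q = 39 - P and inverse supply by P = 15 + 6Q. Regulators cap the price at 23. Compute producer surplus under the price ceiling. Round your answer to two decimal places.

5.33

Rewriting demand in inverse form: P = 39 - Q.
Free-market equilibrium: 39 - Q = 15 + 6Q gives Q* = 3.4286, P* = 35.5714.
At P = 23, sellers supply (23 - 15)/6 = 1.3333 while buyers want more, so the quantity traded is 1.3333 at price 23.
PS is the triangle above supply below 23: (1/2)(1.3333)(23 - 15) = 5.3333.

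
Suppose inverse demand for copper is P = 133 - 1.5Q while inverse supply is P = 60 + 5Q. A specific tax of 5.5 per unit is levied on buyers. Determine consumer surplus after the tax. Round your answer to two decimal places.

Pre-tax equilibrium: 133 - 1.5Q = 60 + 5Q gives Q* = 11.2308, P* = 116.1538.
With the tax, buyers' net willingness to pay falls by 5.5: (133 - 5.5) - 1.5Q = 60 + 5Q, so Q_t = 10.3846. Buyers pay P_b = 117.4231; sellers receive P_s = P_b - 5.5 = 111.9231.
CS = (1/2)(Q_t)(133 - P_b) = (1/2)(10.3846)(15.5769) = 80.8802.

80.88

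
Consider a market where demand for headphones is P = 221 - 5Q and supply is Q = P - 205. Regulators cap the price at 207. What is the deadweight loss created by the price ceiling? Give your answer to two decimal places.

Rewriting supply in inverse form: P = 205 + Q.
Without the control, 221 - 5Q = 205 + Q so Q* = 2.6667 and P* = 207.6667.
At P = 207, sellers supply (207 - 205)/1 = 2 while buyers want more, so the quantity traded is 2 at price 207.
At Q = 2 the demand price is 211 and the supply price is 207. Deadweight loss is the triangle between the curves from 2 to 2.6667: (1/2)(211 - 207)(2.6667 - 2) = 1.3333.

1.33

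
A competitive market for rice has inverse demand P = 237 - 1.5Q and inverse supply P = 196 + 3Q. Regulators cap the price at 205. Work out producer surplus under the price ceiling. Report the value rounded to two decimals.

Without the control, 237 - 1.5Q = 196 + 3Q so Q* = 9.1111 and P* = 223.3333.
At the ceiling price 205, quantity supplied is (205 - 196)/3 = 3; supply is the short side, so Q = 3 trades at P = 205.
PS is the triangle above supply below 205: (1/2)(3)(205 - 196) = 13.5.

13.50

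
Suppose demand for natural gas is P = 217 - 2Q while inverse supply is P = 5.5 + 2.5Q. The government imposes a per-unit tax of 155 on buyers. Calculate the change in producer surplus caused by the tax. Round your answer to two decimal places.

-2564.20

Without the tax, 217 - 2Q = 5.5 + 2.5Q so Q* = 47 and P* = 123.
With the tax, buyers' net willingness to pay falls by 155: (217 - 155) - 2Q = 5.5 + 2.5Q, so Q_t = 12.5556. Buyers pay P_b = 191.8889; sellers receive P_s = P_b - 155 = 36.8889.
Producers lose the trapezoid between P_s and P* out to Q_t plus the triangle from Q_t to Q*: change in PS = 197.0525 - 2761.25 = -2564.1975.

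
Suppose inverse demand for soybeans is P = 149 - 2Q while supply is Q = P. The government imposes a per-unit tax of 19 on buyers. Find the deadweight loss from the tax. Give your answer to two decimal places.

Rewriting supply in inverse form: P = Q.
Without the tax, 149 - 2Q = Q so Q* = 49.6667 and P* = 49.6667.
With the tax, buyers' net willingness to pay falls by 19: (149 - 19) - 2Q = Q, so Q_t = 43.3333. Buyers pay P_b = 62.3333; sellers receive P_s = P_b - 19 = 43.3333.
The welfare triangle lost has base Q* - Q_t = 6.3333 and height t = 19, so DWL = (1/2)(6.3333)(19) = 60.1667.

60.17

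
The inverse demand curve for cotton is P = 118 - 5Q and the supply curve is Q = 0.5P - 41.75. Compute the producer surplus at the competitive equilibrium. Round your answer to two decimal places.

Rewriting supply in inverse form: P = 83.5 + 2Q.
Setting demand equal to supply, 34.5 = 7Q, so Q* = 4.9286 and P* = 93.3571.
Producer surplus is the triangle above supply below P*: (1/2)(4.9286)(93.3571 - 83.5) = (1/2)(4.9286)(9.8571) = 24.2908.

24.29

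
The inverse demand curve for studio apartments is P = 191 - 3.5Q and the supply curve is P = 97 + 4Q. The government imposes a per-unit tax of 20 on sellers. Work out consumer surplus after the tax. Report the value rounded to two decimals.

Without the tax, 191 - 3.5Q = 97 + 4Q so Q* = 12.5333 and P* = 147.1333.
With the tax, sellers need 20 more per unit: 191 - 3.5Q = 97 + 4Q + 20, so Q_t = 9.8667. Buyers pay P_b = 156.4667; sellers receive P_s = P_b - 20 = 136.4667.
Consumer surplus is the triangle under demand above P_b: (1/2)(9.8667)(191 - 156.4667) = 170.3644.

170.36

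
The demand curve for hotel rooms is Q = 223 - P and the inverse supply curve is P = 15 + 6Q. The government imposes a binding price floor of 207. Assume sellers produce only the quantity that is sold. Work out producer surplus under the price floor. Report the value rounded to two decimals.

2304.00

Rewriting demand in inverse form: P = 223 - Q.
Without the control, 223 - Q = 15 + 6Q so Q* = 29.7143 and P* = 193.2857.
At the floor price 207, quantity demanded is (223 - 207)/1 = 16; demand is the short side, so Q = 16 trades at P = 207.
The supply price at Q = 16 is 111. PS is the trapezoid between 207 and supply over [0, 16]: (1/2)[(207 - 15) + (207 - 111)](16) = 2304.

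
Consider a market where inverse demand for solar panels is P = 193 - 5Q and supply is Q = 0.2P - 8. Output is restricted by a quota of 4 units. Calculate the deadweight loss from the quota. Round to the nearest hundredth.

638.45

Rewriting supply in inverse form: P = 40 + 5Q.
Without the quota, 193 - 5Q = 40 + 5Q gives Q* = 15.3.
At Q = 4 the demand price is 193 - 5(4) = 173 and the supply price is 40 + 5(4) = 60.
DWL = (1/2)(gap between curves at 4) x (Q* - 4) = (1/2)(113)(11.3) = 638.45.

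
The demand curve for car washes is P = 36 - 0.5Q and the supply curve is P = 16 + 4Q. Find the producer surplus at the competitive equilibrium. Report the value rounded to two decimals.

Equilibrium: 36 - 0.5Q = 16 + 4Q, so Q* = 4.4444 and P* = 33.7778.
PS is the area between P* and the supply curve from 0 to Q*: (1/2)(4.4444)(17.7778) = 39.5062.

39.51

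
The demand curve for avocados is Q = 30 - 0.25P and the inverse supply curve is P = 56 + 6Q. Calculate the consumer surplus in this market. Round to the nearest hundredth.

Rewriting demand in inverse form: P = 120 - 4Q.
Equilibrium: 120 - 4Q = 56 + 6Q, so Q* = 6.4 and P* = 94.4.
CS is the area between the demand curve and P* from 0 to Q*: (1/2)(6.4)(25.6) = 81.92.

81.92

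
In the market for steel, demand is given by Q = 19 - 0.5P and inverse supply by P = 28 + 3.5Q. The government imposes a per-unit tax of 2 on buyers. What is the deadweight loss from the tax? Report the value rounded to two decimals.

Rewriting demand in inverse form: P = 38 - 2Q.
Without the tax, 38 - 2Q = 28 + 3.5Q so Q* = 1.8182 and P* = 34.3636.
A tax on buyers shifts demand down by 2: (38 - 2) - 2Q = 28 + 3.5Q, so Q_t = 1.4545. Buyers pay P_b = 35.0909; sellers receive P_s = P_b - 2 = 33.0909.
Deadweight loss is the triangle between the curves from Q_t to Q*: (1/2)(1.8182 - 1.4545)(2) = 0.3636.

0.36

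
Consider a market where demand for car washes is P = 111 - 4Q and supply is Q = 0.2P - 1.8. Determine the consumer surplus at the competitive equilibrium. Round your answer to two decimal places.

256.89

Rewriting supply in inverse form: P = 9 + 5Q.
Setting demand equal to supply, 102 = 9Q, so Q* = 11.3333 and P* = 65.6667.
CS is the area between the demand curve and P* from 0 to Q*: (1/2)(11.3333)(45.3333) = 256.8889.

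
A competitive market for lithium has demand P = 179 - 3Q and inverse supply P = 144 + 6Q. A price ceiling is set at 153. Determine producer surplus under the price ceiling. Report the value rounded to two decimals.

Without the control, 179 - 3Q = 144 + 6Q so Q* = 3.8889 and P* = 167.3333.
At P = 153, sellers supply (153 - 144)/6 = 1.5 while buyers want more, so the quantity traded is 1.5 at price 153.
PS is the triangle above supply below 153: (1/2)(1.5)(153 - 144) = 6.75.

6.75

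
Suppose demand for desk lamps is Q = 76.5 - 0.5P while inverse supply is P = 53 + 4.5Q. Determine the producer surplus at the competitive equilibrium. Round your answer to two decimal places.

Rewriting demand in inverse form: P = 153 - 2Q.
Setting demand equal to supply, 100 = 6.5Q, so Q* = 15.3846 and P* = 122.2308.
Producer surplus is the triangle above supply below P*: (1/2)(15.3846)(122.2308 - 53) = (1/2)(15.3846)(69.2308) = 532.5444.

532.54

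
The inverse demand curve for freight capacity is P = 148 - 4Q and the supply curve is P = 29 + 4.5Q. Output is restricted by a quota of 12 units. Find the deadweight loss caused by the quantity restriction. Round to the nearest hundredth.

Without the quota, 148 - 4Q = 29 + 4.5Q gives Q* = 14.
At Q = 12 the demand price is 148 - 4(12) = 100 and the supply price is 29 + 4.5(12) = 83.
Deadweight loss is the triangle between the curves from 12 to 14: (1/2)(100 - 83)(14 - 12) = 17.

17.00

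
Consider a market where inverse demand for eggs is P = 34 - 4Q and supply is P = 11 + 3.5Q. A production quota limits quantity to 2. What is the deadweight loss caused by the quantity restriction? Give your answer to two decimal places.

4.27

Without the quota, 34 - 4Q = 11 + 3.5Q gives Q* = 3.0667.
At Q = 2 the demand price is 34 - 4(2) = 26 and the supply price is 11 + 3.5(2) = 18.
DWL = (1/2)(gap between curves at 2) x (Q* - 2) = (1/2)(8)(1.0667) = 4.2667.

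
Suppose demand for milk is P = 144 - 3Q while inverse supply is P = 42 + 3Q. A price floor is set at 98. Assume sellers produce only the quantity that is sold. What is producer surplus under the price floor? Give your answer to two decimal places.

Free-market equilibrium: 144 - 3Q = 42 + 3Q gives Q* = 17, P* = 93.
At the floor price 98, quantity demanded is (144 - 98)/3 = 15.3333; demand is the short side, so Q = 15.3333 trades at P = 98.
The supply price at Q = 15.3333 is 88. PS is the trapezoid between 98 and supply over [0, 15.3333]: (1/2)[(98 - 42) + (98 - 88)](15.3333) = 506.

506.00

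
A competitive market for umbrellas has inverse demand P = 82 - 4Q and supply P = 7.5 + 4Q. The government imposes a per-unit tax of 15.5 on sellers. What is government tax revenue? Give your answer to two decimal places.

Pre-tax equilibrium: 82 - 4Q = 7.5 + 4Q gives Q* = 9.3125, P* = 44.75.
A tax on sellers shifts supply up by 15.5: 82 - 4Q = 7.5 + 4Q + 15.5, so Q_t = 7.375. Buyers pay P_b = 52.5; sellers receive P_s = P_b - 15.5 = 37.
Tax revenue = t x Q_t = 15.5 x 7.375 = 114.3125.

114.31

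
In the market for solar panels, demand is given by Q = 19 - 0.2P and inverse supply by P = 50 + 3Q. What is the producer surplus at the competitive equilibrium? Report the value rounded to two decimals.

Rewriting demand in inverse form: P = 95 - 5Q.
Set 95 - 5Q = 50 + 3Q, which gives 45 = 8Q, so Q* = 5.625 and P* = 95 - 5(5.625) = 66.875.
Producer surplus is the triangle above supply below P*: (1/2)(5.625)(66.875 - 50) = (1/2)(5.625)(16.875) = 47.4609.

47.46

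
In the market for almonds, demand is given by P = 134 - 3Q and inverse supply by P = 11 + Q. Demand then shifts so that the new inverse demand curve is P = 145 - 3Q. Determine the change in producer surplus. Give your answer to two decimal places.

Initial equilibrium: Q_0 = 30.75, P_0 = 41.75; CS_0 = (1/2)(30.75)(92.25) = 1418.3438, PS_0 = (1/2)(30.75)(30.75) = 472.7812.
New equilibrium: 145 - 3Q = 11 + Q gives Q_1 = 33.5, P_1 = 44.5; CS_1 = 1683.375, PS_1 = 561.125.
Change in producer surplus = 561.125 - 472.7812 = 88.3438.

88.34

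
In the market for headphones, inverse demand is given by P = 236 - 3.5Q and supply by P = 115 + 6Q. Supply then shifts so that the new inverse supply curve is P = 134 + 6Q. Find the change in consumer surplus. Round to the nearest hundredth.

Initial equilibrium: Q_0 = 12.7368, P_0 = 191.4211; CS_0 = (1/2)(12.7368)(44.5789) = 283.8975, PS_0 = (1/2)(12.7368)(76.4211) = 486.6814.
New equilibrium: 236 - 3.5Q = 134 + 6Q gives Q_1 = 10.7368, P_1 = 198.4211; CS_1 = 201.7396, PS_1 = 345.8393.
Change in consumer surplus = 201.7396 - 283.8975 = -82.1579.

-82.16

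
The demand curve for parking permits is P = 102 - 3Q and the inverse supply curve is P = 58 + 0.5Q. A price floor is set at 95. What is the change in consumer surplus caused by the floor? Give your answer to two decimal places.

Without the control, 102 - 3Q = 58 + 0.5Q so Q* = 12.5714 and P* = 64.2857.
At the floor price 95, quantity demanded is (102 - 95)/3 = 2.3333; demand is the short side, so Q = 2.3333 trades at P = 95.
CS goes from (1/2)(12.5714)(37.7143) = 237.0612 to 8.1667 (computed as (102 - 95)(2.3333) - (1/2)(3)(2.3333)^2), a change of -228.8946.

-228.89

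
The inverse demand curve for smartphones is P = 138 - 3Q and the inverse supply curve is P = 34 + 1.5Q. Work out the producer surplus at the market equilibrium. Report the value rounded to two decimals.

Setting demand equal to supply, 104 = 4.5Q, so Q* = 23.1111 and P* = 68.6667.
The supply curve's price intercept is 34, so PS = (1/2)(Q*)(P* - 34) = (1/2)(23.1111)(34.6667) = 400.5926.

400.59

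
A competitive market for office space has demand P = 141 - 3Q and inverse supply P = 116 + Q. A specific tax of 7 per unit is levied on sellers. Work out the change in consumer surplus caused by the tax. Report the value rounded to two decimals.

-28.22

Without the tax, 141 - 3Q = 116 + Q so Q* = 6.25 and P* = 122.25.
With the tax, sellers need 7 more per unit: 141 - 3Q = 116 + Q + 7, so Q_t = 4.5. Buyers pay P_b = 127.5; sellers receive P_s = P_b - 7 = 120.5.
CS falls from (1/2)(6.25)(18.75) = 58.5938 to (1/2)(4.5)(13.5) = 30.375, a change of -28.2188.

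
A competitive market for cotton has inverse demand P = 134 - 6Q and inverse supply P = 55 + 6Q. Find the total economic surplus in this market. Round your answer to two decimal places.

260.04

Set 134 - 6Q = 55 + 6Q, which gives 79 = 12Q, so Q* = 6.5833 and P* = 134 - 6(6.5833) = 94.5.
Total surplus is the full triangle between the curves from 0 to Q*: (1/2)(6.5833)(134 - 55) = 260.0417.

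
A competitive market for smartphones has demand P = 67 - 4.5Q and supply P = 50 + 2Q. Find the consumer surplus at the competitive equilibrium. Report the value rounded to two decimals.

15.39

Setting demand equal to supply, 17 = 6.5Q, so Q* = 2.6154 and P* = 55.2308.
CS is the area between the demand curve and P* from 0 to Q*: (1/2)(2.6154)(11.7692) = 15.3905.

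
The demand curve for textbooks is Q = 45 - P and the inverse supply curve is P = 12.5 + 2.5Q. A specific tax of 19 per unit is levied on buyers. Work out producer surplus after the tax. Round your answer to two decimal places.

18.60

Rewriting demand in inverse form: P = 45 - Q.
Without the tax, 45 - Q = 12.5 + 2.5Q so Q* = 9.2857 and P* = 35.7143.
A tax on buyers shifts demand down by 19: (45 - 19) - Q = 12.5 + 2.5Q, so Q_t = 3.8571. Buyers pay P_b = 41.1429; sellers receive P_s = P_b - 19 = 22.1429.
PS = (1/2)(Q_t)(P_s - 12.5) = (1/2)(3.8571)(9.6429) = 18.5969.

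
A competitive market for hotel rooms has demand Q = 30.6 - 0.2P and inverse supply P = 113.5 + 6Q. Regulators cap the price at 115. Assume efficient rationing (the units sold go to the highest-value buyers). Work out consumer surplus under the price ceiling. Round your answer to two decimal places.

Rewriting demand in inverse form: P = 153 - 5Q.
Without the control, 153 - 5Q = 113.5 + 6Q so Q* = 3.5909 and P* = 135.0455.
At P = 115, sellers supply (115 - 113.5)/6 = 0.25 while buyers want more, so the quantity traded is 0.25 at price 115.
The demand price at Q = 0.25 is 151.75. CS is the trapezoid between demand and 115 over [0, 0.25]: (1/2)[(153 - 115) + (151.75 - 115)](0.25) = 9.3438.

9.34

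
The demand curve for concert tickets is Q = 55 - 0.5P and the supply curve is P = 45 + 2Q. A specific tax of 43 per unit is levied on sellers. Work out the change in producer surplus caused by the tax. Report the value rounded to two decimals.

-233.81

Rewriting demand in inverse form: P = 110 - 2Q.
Pre-tax equilibrium: 110 - 2Q = 45 + 2Q gives Q* = 16.25, P* = 77.5.
With the tax, sellers need 43 more per unit: 110 - 2Q = 45 + 2Q + 43, so Q_t = 5.5. Buyers pay P_b = 99; sellers receive P_s = P_b - 43 = 56.
Producers lose the trapezoid between P_s and P* out to Q_t plus the triangle from Q_t to Q*: change in PS = 30.25 - 264.0625 = -233.8125.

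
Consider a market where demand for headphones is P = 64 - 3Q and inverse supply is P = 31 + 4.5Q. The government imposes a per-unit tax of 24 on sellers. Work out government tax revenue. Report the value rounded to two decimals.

28.80

Without the tax, 64 - 3Q = 31 + 4.5Q so Q* = 4.4 and P* = 50.8.
A tax on sellers shifts supply up by 24: 64 - 3Q = 31 + 4.5Q + 24, so Q_t = 1.2. Buyers pay P_b = 60.4; sellers receive P_s = P_b - 24 = 36.4.
Tax revenue = t x Q_t = 24 x 1.2 = 28.8.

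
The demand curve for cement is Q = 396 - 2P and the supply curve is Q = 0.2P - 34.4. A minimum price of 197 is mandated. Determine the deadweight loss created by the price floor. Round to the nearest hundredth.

Rewriting demand in inverse form: P = 198 - 0.5Q.
Rewriting supply in inverse form: P = 172 + 5Q.
Free-market equilibrium: 198 - 0.5Q = 172 + 5Q gives Q* = 4.7273, P* = 195.6364.
At the floor price 197, quantity demanded is (198 - 197)/0.5 = 2; demand is the short side, so Q = 2 trades at P = 197.
At Q = 2 the demand price is 197 and the supply price is 182. Deadweight loss is the triangle between the curves from 2 to 4.7273: (1/2)(197 - 182)(4.7273 - 2) = 20.4545.

20.45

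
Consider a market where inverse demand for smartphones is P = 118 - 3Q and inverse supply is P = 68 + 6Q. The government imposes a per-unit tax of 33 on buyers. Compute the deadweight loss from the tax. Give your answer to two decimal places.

60.50

Without the tax, 118 - 3Q = 68 + 6Q so Q* = 5.5556 and P* = 101.3333.
A tax on buyers shifts demand down by 33: (118 - 33) - 3Q = 68 + 6Q, so Q_t = 1.8889. Buyers pay P_b = 112.3333; sellers receive P_s = P_b - 33 = 79.3333.
The welfare triangle lost has base Q* - Q_t = 3.6667 and height t = 33, so DWL = (1/2)(3.6667)(33) = 60.5.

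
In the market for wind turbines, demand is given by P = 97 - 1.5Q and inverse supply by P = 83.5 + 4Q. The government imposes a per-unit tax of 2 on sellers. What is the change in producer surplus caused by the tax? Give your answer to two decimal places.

Without the tax, 97 - 1.5Q = 83.5 + 4Q so Q* = 2.4545 and P* = 93.3182.
A tax on sellers shifts supply up by 2: 97 - 1.5Q = 83.5 + 4Q + 2, so Q_t = 2.0909. Buyers pay P_b = 93.8636; sellers receive P_s = P_b - 2 = 91.8636.
Producers lose the trapezoid between P_s and P* out to Q_t plus the triangle from Q_t to Q*: change in PS = 8.7438 - 12.0496 = -3.3058.

-3.31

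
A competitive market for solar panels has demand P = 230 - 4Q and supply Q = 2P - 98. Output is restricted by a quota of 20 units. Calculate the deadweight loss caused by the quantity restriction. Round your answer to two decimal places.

Rewriting supply in inverse form: P = 49 + 0.5Q.
Without the quota, 230 - 4Q = 49 + 0.5Q gives Q* = 40.2222.
At Q = 20 the demand price is 230 - 4(20) = 150 and the supply price is 49 + 0.5(20) = 59.
Deadweight loss is the triangle between the curves from 20 to 40.2222: (1/2)(150 - 59)(40.2222 - 20) = 920.1111.

920.11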